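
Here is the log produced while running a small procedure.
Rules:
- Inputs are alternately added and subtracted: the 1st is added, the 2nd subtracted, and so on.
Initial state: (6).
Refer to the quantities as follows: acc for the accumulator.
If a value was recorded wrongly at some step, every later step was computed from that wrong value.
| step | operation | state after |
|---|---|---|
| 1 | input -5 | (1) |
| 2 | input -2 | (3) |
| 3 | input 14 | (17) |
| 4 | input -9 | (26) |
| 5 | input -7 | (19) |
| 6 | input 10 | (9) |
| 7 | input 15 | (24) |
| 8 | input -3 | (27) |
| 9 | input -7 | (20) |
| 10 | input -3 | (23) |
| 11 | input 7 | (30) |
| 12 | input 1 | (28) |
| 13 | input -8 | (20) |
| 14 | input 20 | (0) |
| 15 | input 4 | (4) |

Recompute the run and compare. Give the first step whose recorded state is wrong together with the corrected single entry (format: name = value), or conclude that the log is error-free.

step 12, acc = 29

Recomputing the run from the initial state:
step 1: acc = 1
step 2: acc = 3
step 3: acc = 17
step 4: acc = 26
step 5: acc = 19
step 6: acc = 9
step 7: acc = 24
step 8: acc = 27
step 9: acc = 20
step 10: acc = 23
step 11: acc = 30
step 12: acc = 29
step 13: acc = 21
step 14: acc = 1
step 15: acc = 5
The first disagreement with the log is at step 12, where the value should be acc = 29.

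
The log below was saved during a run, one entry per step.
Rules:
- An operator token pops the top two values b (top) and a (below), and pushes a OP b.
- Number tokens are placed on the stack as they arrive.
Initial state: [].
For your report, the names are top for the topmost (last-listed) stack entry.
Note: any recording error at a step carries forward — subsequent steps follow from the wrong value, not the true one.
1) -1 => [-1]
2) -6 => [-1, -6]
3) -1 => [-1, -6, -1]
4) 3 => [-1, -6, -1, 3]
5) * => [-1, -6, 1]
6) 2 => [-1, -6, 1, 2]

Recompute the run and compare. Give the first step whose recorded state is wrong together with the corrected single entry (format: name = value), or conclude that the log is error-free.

step 5, top = -3

Recomputing the run from the initial state:
step 1: [-1]
step 2: [-1, -6]
step 3: [-1, -6, -1]
step 4: [-1, -6, -1, 3]
step 5: [-1, -6, -3]
step 6: [-1, -6, -3, 2]
The first disagreement with the log is at step 5, where the value should be top = -3.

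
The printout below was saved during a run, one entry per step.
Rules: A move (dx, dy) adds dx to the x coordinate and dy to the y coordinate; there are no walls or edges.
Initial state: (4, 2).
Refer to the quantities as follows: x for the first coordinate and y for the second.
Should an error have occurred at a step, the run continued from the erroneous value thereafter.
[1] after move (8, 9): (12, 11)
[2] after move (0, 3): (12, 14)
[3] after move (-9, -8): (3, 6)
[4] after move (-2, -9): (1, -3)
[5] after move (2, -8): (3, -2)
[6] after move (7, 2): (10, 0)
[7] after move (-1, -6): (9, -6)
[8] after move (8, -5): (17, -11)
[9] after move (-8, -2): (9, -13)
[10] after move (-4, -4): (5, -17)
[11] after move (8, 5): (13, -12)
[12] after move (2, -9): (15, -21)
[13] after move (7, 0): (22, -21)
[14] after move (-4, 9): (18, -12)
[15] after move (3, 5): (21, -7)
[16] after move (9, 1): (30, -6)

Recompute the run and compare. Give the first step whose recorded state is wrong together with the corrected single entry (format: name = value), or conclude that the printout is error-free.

Step 1: x = 4 + (8) = 12, y = 2 + (9) = 11 — verified.
Step 2: x = 12 + (0) = 12, y = 11 + (3) = 14 — in agreement.
Step 3: x = 12 + (-9) = 3, y = 14 + (-8) = 6 — consistent with the printout.
Step 4: x = 3 + (-2) = 1, y = 6 + (-9) = -3 — no discrepancy.
Step 5: x = 1 + (2) = 3, y = -3 + (-8) = -11 — the entry is off here.
That makes step 5 the first incorrect line — y = -11 is what it should show.

step 5, y = -11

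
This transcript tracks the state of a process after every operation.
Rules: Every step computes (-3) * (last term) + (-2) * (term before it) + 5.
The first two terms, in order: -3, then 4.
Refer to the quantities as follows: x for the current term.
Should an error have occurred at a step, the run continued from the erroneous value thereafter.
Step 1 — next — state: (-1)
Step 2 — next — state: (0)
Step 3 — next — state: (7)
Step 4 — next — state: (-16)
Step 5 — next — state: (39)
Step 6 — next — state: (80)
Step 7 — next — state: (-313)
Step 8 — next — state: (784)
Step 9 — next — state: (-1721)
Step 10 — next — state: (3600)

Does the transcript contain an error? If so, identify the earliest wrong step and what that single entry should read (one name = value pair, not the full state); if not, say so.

step 6, x = -80

1. x = -3*(4) + (-2)*(-3) + (5) = -1 (exactly as logged)
2. x = -3*(-1) + (-2)*(4) + (5) = 0 (matches)
3. x = -3*(0) + (-2)*(-1) + (5) = 7 (same as recorded)
4. x = -3*(7) + (-2)*(0) + (5) = -16 (matches)
5. x = -3*(-16) + (-2)*(7) + (5) = 39 (confirmed correct)
6. x = -3*(39) + (-2)*(-16) + (5) = -80 (a discrepancy with the transcript)
So the first discrepancy is step 6, where the right value is x = -80.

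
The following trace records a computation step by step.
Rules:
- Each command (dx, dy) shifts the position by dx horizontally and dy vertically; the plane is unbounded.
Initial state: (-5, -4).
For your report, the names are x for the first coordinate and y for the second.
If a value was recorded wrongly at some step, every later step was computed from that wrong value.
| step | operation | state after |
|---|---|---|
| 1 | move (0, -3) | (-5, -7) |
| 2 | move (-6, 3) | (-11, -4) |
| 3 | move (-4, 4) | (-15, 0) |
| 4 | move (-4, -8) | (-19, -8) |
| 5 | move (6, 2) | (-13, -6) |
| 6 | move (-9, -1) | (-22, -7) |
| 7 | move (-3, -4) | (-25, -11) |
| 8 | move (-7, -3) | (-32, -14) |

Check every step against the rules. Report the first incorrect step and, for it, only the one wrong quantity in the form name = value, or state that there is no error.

no error

1. x = -5 + (0) = -5, y = -4 + (-3) = -7 (confirmed correct)
2. x = -5 + (-6) = -11, y = -7 + (3) = -4 (no discrepancy)
3. x = -11 + (-4) = -15, y = -4 + (4) = 0 (exactly as logged)
4. x = -15 + (-4) = -19, y = 0 + (-8) = -8 (agrees with the trace)
5. x = -19 + (6) = -13, y = -8 + (2) = -6 (same as recorded)
6. x = -13 + (-9) = -22, y = -6 + (-1) = -7 (consistent with the trace)
7. x = -22 + (-3) = -25, y = -7 + (-4) = -11 (in agreement)
8. x = -25 + (-7) = -32, y = -11 + (-3) = -14 (in agreement)
No step deviates from the rules.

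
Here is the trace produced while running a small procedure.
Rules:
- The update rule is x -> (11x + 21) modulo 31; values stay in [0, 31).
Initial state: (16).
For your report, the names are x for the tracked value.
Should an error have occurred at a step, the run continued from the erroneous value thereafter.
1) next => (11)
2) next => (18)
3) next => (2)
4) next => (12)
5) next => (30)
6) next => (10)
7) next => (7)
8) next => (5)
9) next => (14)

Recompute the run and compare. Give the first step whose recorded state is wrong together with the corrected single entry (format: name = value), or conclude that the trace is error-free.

Recomputing the run from the initial state:
step 1: x = 11
step 2: x = 18
step 3: x = 2
step 4: x = 12
step 5: x = 29
step 6: x = 30
step 7: x = 10
step 8: x = 7
step 9: x = 5
The first disagreement with the trace is at step 5, where the value should be x = 29.

step 5, x = 29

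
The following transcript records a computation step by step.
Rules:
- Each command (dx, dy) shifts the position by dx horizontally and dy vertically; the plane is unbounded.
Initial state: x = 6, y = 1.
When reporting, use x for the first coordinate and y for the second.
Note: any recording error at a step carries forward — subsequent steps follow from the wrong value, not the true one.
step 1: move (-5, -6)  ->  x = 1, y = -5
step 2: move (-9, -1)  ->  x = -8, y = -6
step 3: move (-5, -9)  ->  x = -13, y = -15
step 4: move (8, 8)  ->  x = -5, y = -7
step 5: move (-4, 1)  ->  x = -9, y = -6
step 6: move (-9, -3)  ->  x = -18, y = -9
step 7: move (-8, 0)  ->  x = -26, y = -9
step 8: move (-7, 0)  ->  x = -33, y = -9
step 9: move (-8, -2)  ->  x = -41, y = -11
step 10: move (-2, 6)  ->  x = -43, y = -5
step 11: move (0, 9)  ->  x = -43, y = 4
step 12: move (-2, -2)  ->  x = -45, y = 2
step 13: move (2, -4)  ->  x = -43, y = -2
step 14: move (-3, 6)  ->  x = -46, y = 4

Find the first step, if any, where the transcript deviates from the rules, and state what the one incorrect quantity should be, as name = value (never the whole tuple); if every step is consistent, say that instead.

no error

Recomputing the run from the initial state:
step 1: x = 1, y = -5
step 2: x = -8, y = -6
step 3: x = -13, y = -15
step 4: x = -5, y = -7
step 5: x = -9, y = -6
step 6: x = -18, y = -9
step 7: x = -26, y = -9
step 8: x = -33, y = -9
step 9: x = -41, y = -11
step 10: x = -43, y = -5
step 11: x = -43, y = 4
step 12: x = -45, y = 2
step 13: x = -43, y = -2
step 14: x = -46, y = 4
This matches the transcript at every step.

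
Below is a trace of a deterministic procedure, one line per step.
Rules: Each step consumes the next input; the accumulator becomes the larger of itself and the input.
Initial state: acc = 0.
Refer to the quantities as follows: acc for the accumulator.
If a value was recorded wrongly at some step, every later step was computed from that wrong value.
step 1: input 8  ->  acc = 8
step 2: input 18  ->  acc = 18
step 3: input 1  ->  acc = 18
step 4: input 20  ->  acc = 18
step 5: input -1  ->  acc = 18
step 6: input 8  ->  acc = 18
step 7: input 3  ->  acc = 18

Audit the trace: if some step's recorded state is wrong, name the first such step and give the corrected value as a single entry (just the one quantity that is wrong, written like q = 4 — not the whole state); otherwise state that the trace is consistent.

Step 1: acc = max(0, 8) = 8 — confirmed correct.
Step 2: acc = max(8, 18) = 18 — in agreement.
Step 3: acc = max(18, 1) = 18 — same as recorded.
Step 4: acc = max(18, 20) = 20 — the trace disagrees here.
First incorrect step: 4; the correct value is acc = 20.

step 4, acc = 20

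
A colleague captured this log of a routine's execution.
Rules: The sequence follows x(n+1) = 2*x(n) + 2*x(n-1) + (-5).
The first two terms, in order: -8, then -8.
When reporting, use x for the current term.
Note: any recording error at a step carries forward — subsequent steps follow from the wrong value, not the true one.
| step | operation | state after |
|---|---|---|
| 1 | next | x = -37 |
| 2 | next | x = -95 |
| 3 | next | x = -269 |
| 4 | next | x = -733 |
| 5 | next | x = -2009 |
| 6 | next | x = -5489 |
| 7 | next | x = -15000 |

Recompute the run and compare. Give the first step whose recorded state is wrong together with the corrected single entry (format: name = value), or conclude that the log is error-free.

step 7, x = -15001

Recomputing the run from the initial state:
step 1: x = -37
step 2: x = -95
step 3: x = -269
step 4: x = -733
step 5: x = -2009
step 6: x = -5489
step 7: x = -15001
The first disagreement with the log is at step 7, where the value should be x = -15001.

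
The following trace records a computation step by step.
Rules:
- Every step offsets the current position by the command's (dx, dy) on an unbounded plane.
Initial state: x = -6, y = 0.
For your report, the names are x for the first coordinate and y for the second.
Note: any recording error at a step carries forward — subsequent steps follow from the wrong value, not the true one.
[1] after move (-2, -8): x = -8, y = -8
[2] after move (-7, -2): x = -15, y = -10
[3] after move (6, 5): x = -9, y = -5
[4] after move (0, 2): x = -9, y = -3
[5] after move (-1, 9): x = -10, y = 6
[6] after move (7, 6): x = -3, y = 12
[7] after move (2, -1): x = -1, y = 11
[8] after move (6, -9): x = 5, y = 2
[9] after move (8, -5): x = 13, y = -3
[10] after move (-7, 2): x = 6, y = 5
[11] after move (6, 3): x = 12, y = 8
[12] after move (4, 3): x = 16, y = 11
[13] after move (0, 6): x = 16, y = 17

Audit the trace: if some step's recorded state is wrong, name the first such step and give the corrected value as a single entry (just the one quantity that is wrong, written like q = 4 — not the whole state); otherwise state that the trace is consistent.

step 10, y = -1

Recomputing the run from the initial state:
step 1: x = -8, y = -8
step 2: x = -15, y = -10
step 3: x = -9, y = -5
step 4: x = -9, y = -3
step 5: x = -10, y = 6
step 6: x = -3, y = 12
step 7: x = -1, y = 11
step 8: x = 5, y = 2
step 9: x = 13, y = -3
step 10: x = 6, y = -1
step 11: x = 12, y = 2
step 12: x = 16, y = 5
step 13: x = 16, y = 11
The first disagreement with the trace is at step 10, where the value should be y = -1.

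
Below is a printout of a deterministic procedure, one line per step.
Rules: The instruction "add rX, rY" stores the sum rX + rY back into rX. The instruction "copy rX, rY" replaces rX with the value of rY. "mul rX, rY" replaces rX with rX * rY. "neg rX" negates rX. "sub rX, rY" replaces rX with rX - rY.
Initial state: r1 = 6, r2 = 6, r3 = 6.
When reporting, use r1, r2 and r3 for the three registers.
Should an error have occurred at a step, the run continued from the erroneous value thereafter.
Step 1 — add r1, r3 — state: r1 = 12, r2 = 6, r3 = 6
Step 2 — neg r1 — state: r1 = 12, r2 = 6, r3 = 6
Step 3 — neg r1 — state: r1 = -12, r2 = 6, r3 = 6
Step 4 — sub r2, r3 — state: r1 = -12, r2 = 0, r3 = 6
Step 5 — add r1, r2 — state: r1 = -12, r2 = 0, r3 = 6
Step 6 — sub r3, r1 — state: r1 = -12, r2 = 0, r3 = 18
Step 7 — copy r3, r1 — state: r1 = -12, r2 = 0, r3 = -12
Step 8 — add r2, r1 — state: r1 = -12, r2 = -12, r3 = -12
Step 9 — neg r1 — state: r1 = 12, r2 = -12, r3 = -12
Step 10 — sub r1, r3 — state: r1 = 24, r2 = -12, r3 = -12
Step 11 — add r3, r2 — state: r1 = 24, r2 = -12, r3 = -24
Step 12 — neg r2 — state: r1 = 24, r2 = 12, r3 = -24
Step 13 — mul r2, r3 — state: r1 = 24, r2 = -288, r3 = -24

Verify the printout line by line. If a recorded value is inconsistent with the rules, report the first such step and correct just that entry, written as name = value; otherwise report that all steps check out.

step 2, r1 = -12

step 1: r1 = 6 + 6 = 12 -> agrees with the printout
step 2: r1 = -(12) = -12 -> first mismatch against the printout
That makes step 2 the first incorrect line — r1 = -12 is what it should show.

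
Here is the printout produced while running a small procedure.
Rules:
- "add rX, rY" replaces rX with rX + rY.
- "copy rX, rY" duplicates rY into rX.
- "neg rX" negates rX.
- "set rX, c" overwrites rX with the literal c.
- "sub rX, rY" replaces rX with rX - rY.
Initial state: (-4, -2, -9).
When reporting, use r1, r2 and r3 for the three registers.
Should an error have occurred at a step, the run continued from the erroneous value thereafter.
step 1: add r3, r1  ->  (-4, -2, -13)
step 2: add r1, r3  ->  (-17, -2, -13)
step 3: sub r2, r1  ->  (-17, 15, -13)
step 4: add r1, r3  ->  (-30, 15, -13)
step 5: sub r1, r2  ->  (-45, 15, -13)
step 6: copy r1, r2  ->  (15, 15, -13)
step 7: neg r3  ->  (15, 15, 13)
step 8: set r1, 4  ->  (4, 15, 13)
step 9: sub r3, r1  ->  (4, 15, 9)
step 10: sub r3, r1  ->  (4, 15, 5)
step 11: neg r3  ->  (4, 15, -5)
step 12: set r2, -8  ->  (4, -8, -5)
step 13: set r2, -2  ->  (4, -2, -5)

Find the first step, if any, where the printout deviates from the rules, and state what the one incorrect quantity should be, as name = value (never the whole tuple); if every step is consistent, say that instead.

Recomputing the run from the initial state:
step 1: r1 = -4, r2 = -2, r3 = -13
step 2: r1 = -17, r2 = -2, r3 = -13
step 3: r1 = -17, r2 = 15, r3 = -13
step 4: r1 = -30, r2 = 15, r3 = -13
step 5: r1 = -45, r2 = 15, r3 = -13
step 6: r1 = 15, r2 = 15, r3 = -13
step 7: r1 = 15, r2 = 15, r3 = 13
step 8: r1 = 4, r2 = 15, r3 = 13
step 9: r1 = 4, r2 = 15, r3 = 9
step 10: r1 = 4, r2 = 15, r3 = 5
step 11: r1 = 4, r2 = 15, r3 = -5
step 12: r1 = 4, r2 = -8, r3 = -5
step 13: r1 = 4, r2 = -2, r3 = -5
This matches the printout at every step.

no error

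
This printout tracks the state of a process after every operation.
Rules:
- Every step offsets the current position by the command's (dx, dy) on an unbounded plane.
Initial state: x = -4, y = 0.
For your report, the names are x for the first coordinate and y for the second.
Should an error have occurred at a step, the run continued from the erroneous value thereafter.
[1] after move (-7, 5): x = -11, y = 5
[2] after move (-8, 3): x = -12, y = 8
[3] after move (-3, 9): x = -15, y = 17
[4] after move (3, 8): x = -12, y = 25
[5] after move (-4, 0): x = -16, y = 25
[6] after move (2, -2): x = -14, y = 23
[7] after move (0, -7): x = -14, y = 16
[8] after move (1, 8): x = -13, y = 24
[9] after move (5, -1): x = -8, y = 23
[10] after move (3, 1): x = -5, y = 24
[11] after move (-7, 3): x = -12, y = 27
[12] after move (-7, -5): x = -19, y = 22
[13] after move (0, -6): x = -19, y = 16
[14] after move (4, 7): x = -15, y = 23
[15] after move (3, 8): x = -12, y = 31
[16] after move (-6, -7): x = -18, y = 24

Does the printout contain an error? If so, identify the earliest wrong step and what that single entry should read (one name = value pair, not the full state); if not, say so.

1. x = -4 + (-7) = -11, y = 0 + (5) = 5 (confirmed correct)
2. x = -11 + (-8) = -19, y = 5 + (3) = 8 (first mismatch against the printout)
That makes step 2 the first incorrect line — x = -19 is what it should show.

step 2, x = -19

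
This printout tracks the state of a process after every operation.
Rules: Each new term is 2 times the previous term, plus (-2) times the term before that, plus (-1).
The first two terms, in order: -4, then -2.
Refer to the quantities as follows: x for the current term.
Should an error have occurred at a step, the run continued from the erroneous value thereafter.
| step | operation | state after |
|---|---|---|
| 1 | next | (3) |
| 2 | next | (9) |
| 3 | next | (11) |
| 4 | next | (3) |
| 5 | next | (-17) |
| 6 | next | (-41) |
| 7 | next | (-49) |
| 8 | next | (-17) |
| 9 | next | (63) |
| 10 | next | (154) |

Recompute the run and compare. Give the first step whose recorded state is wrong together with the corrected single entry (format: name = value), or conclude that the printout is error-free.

1. x = 2*(-2) + (-2)*(-4) + (-1) = 3 (agrees with the printout)
2. x = 2*(3) + (-2)*(-2) + (-1) = 9 (in agreement)
3. x = 2*(9) + (-2)*(3) + (-1) = 11 (confirmed correct)
4. x = 2*(11) + (-2)*(9) + (-1) = 3 (matches)
5. x = 2*(3) + (-2)*(11) + (-1) = -17 (consistent with the printout)
6. x = 2*(-17) + (-2)*(3) + (-1) = -41 (same as recorded)
7. x = 2*(-41) + (-2)*(-17) + (-1) = -49 (exactly as logged)
8. x = 2*(-49) + (-2)*(-41) + (-1) = -17 (no discrepancy)
9. x = 2*(-17) + (-2)*(-49) + (-1) = 63 (verified)
10. x = 2*(63) + (-2)*(-17) + (-1) = 159 (not what was recorded)
Step 10 is the first one off; corrected, x = 159.

step 10, x = 159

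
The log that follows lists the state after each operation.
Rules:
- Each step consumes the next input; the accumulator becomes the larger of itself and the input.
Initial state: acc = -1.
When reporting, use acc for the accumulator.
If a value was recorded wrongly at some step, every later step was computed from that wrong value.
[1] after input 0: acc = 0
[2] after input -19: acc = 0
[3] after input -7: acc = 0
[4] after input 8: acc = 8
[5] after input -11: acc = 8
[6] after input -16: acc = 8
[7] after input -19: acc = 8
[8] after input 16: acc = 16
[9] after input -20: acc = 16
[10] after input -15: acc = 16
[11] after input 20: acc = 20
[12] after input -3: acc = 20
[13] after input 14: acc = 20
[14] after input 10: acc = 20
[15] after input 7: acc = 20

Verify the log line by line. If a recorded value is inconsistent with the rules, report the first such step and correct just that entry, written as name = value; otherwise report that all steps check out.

no error

Recomputing the run from the initial state:
step 1: acc = 0
step 2: acc = 0
step 3: acc = 0
step 4: acc = 8
step 5: acc = 8
step 6: acc = 8
step 7: acc = 8
step 8: acc = 16
step 9: acc = 16
step 10: acc = 16
step 11: acc = 20
step 12: acc = 20
step 13: acc = 20
step 14: acc = 20
step 15: acc = 20
This matches the log at every step.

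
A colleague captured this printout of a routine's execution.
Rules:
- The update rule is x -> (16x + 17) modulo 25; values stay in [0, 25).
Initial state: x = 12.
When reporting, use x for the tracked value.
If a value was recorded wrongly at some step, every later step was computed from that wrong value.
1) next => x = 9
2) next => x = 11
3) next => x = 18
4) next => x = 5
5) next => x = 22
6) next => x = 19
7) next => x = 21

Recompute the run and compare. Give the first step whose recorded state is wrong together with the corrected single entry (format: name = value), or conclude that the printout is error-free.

no error

1. x = (16*12 + 17) mod 25 = 9 (confirmed correct)
2. x = (16*9 + 17) mod 25 = 11 (same as recorded)
3. x = (16*11 + 17) mod 25 = 18 (agrees with the printout)
4. x = (16*18 + 17) mod 25 = 5 (checks out)
5. x = (16*5 + 17) mod 25 = 22 (in agreement)
6. x = (16*22 + 17) mod 25 = 19 (same as recorded)
7. x = (16*19 + 17) mod 25 = 21 (same as recorded)
The recomputation confirms every line.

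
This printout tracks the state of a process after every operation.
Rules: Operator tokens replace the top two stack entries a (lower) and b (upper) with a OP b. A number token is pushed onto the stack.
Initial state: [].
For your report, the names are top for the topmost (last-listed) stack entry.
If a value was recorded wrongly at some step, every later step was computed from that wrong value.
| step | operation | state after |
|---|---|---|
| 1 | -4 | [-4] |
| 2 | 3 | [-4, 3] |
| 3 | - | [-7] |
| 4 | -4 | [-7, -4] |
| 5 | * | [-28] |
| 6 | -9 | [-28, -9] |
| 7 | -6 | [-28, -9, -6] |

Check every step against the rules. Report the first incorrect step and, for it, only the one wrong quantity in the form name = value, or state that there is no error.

Step 1: push -4: top = -4 — exactly as logged.
Step 2: push 3: top = 3 — matches.
Step 3: -4 - 3 = -7 — agrees with the printout.
Step 4: push -4: top = -4 — same as recorded.
Step 5: -7 * -4 = 28 — first mismatch against the printout.
Conclusion: step 5 carries the first error; the entry should be top = 28.

step 5, top = 28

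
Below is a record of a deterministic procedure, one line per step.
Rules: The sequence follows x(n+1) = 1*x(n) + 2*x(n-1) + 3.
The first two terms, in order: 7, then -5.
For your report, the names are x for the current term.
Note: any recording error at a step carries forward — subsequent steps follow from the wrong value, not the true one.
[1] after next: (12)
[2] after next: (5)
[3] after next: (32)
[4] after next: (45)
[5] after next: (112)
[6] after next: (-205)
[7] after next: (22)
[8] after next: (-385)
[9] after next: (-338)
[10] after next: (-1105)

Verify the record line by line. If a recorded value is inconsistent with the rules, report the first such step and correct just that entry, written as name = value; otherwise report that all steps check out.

Step 1: x = 1*(-5) + (2)*(7) + (3) = 12 — consistent with the record.
Step 2: x = 1*(12) + (2)*(-5) + (3) = 5 — matches.
Step 3: x = 1*(5) + (2)*(12) + (3) = 32 — consistent with the record.
Step 4: x = 1*(32) + (2)*(5) + (3) = 45 — checks out.
Step 5: x = 1*(45) + (2)*(32) + (3) = 112 — same as recorded.
Step 6: x = 1*(112) + (2)*(45) + (3) = 205 — this is not what the record shows.
The earliest wrong entry is at step 6: it should read x = 205.

step 6, x = 205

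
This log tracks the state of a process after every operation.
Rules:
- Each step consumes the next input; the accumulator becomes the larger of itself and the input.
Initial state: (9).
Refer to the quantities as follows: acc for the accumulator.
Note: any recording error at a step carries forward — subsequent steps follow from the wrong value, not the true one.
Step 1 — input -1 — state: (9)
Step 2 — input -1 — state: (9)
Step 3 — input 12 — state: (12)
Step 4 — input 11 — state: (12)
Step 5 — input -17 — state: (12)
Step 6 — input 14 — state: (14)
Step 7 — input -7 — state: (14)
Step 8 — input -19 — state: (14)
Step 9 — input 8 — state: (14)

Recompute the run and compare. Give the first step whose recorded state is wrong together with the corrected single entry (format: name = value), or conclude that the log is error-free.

no error

step 1: acc = max(9, -1) = 9 -> agrees with the log
step 2: acc = max(9, -1) = 9 -> matches
step 3: acc = max(9, 12) = 12 -> agrees with the log
step 4: acc = max(12, 11) = 12 -> matches
step 5: acc = max(12, -17) = 12 -> consistent with the log
step 6: acc = max(12, 14) = 14 -> verified
step 7: acc = max(14, -7) = 14 -> verified
step 8: acc = max(14, -19) = 14 -> matches
step 9: acc = max(14, 8) = 14 -> confirmed correct
All entries verified; no error found.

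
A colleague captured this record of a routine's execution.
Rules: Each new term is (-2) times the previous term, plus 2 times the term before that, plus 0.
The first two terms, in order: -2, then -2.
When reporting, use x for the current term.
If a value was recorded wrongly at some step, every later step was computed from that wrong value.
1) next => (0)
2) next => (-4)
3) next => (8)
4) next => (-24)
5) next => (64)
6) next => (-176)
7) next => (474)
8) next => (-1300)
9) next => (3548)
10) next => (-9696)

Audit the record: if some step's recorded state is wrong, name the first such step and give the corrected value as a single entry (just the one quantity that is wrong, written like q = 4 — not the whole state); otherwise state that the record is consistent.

Recomputing the run from the initial state:
step 1: x = 0
step 2: x = -4
step 3: x = 8
step 4: x = -24
step 5: x = 64
step 6: x = -176
step 7: x = 480
step 8: x = -1312
step 9: x = 3584
step 10: x = -9792
The first disagreement with the record is at step 7, where the value should be x = 480.

step 7, x = 480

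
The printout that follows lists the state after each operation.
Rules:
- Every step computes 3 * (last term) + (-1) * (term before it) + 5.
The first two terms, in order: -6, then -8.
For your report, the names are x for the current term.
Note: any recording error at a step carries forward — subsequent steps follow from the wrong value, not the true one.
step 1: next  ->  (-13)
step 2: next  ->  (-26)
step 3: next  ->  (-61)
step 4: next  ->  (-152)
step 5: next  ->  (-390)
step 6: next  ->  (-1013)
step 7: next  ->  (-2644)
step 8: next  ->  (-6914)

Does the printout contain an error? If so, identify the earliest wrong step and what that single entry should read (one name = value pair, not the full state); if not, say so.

Recomputing the run from the initial state:
step 1: x = -13
step 2: x = -26
step 3: x = -60
step 4: x = -149
step 5: x = -382
step 6: x = -992
step 7: x = -2589
step 8: x = -6770
The first disagreement with the printout is at step 3, where the value should be x = -60.

step 3, x = -60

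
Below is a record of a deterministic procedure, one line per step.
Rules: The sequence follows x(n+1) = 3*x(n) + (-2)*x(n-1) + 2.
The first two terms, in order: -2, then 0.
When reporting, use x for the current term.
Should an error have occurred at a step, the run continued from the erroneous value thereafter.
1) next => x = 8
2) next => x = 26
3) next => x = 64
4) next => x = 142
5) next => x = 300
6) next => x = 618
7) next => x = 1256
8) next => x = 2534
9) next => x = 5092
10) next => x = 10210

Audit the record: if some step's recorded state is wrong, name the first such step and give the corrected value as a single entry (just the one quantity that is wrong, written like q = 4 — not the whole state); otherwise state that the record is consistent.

Recomputing the run from the initial state:
step 1: x = 6
step 2: x = 20
step 3: x = 50
step 4: x = 112
step 5: x = 238
step 6: x = 492
step 7: x = 1002
step 8: x = 2024
step 9: x = 4070
step 10: x = 8164
The first disagreement with the record is at step 1, where the value should be x = 6.

step 1, x = 6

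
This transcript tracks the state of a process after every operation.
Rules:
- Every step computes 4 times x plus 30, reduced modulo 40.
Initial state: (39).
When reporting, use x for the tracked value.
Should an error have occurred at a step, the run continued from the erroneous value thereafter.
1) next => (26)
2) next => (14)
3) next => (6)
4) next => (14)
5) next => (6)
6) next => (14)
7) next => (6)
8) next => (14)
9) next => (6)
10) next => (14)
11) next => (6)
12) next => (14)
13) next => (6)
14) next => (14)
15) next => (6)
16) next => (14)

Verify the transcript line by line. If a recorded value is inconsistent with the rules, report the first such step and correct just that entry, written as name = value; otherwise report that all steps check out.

1. x = (4*39 + 30) mod 40 = 26 (verified)
2. x = (4*26 + 30) mod 40 = 14 (no discrepancy)
3. x = (4*14 + 30) mod 40 = 6 (matches)
4. x = (4*6 + 30) mod 40 = 14 (exactly as logged)
5. x = (4*14 + 30) mod 40 = 6 (exactly as logged)
6. x = (4*6 + 30) mod 40 = 14 (consistent with the transcript)
7. x = (4*14 + 30) mod 40 = 6 (matches)
8. x = (4*6 + 30) mod 40 = 14 (in agreement)
9. x = (4*14 + 30) mod 40 = 6 (exactly as logged)
10. x = (4*6 + 30) mod 40 = 14 (agrees with the transcript)
11. x = (4*14 + 30) mod 40 = 6 (exactly as logged)
12. x = (4*6 + 30) mod 40 = 14 (matches)
13. x = (4*14 + 30) mod 40 = 6 (exactly as logged)
14. x = (4*6 + 30) mod 40 = 14 (in agreement)
15. x = (4*14 + 30) mod 40 = 6 (matches)
16. x = (4*6 + 30) mod 40 = 14 (same as recorded)
All entries verified; no error found.

no error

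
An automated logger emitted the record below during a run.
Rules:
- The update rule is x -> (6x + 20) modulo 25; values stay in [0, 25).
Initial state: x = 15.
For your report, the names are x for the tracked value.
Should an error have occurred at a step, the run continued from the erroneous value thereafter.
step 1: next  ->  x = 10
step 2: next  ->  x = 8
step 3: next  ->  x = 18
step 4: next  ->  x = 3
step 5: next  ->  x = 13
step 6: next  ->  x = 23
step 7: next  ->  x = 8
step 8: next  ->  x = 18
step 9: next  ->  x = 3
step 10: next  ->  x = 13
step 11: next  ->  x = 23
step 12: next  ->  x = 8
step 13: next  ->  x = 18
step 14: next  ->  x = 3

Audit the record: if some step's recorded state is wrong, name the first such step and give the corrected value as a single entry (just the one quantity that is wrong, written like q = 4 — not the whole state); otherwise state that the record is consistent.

step 2, x = 5

step 1: x = (6*15 + 20) mod 25 = 10 -> exactly as logged
step 2: x = (6*10 + 20) mod 25 = 5 -> not what was recorded
First deviation found at step 2; the corrected entry is x = 5.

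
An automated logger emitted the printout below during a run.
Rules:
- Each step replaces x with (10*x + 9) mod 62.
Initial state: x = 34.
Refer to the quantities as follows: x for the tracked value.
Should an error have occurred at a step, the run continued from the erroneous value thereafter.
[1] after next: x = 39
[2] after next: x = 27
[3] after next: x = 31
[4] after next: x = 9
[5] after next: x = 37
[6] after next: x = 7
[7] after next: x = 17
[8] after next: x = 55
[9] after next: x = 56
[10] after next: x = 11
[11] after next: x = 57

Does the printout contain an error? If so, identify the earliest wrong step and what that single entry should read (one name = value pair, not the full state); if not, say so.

step 1: x = (10*34 + 9) mod 62 = 39 -> in agreement
step 2: x = (10*39 + 9) mod 62 = 27 -> matches
step 3: x = (10*27 + 9) mod 62 = 31 -> exactly as logged
step 4: x = (10*31 + 9) mod 62 = 9 -> confirmed correct
step 5: x = (10*9 + 9) mod 62 = 37 -> matches
step 6: x = (10*37 + 9) mod 62 = 7 -> matches
step 7: x = (10*7 + 9) mod 62 = 17 -> checks out
step 8: x = (10*17 + 9) mod 62 = 55 -> same as recorded
step 9: x = (10*55 + 9) mod 62 = 1 -> this is not what the printout shows
The earliest wrong entry is at step 9: it should read x = 1.

step 9, x = 1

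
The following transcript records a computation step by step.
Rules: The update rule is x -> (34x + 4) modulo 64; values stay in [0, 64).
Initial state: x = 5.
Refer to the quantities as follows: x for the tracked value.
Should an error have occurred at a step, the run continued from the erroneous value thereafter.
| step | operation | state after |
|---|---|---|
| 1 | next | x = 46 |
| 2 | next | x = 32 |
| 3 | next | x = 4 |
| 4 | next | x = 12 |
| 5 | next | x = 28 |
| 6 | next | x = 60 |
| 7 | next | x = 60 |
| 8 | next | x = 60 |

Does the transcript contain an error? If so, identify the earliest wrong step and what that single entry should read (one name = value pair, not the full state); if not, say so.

no error

Step 1: x = (34*5 + 4) mod 64 = 46 — same as recorded.
Step 2: x = (34*46 + 4) mod 64 = 32 — consistent with the transcript.
Step 3: x = (34*32 + 4) mod 64 = 4 — same as recorded.
Step 4: x = (34*4 + 4) mod 64 = 12 — checks out.
Step 5: x = (34*12 + 4) mod 64 = 28 — in agreement.
Step 6: x = (34*28 + 4) mod 64 = 60 — confirmed correct.
Step 7: x = (34*60 + 4) mod 64 = 60 — agrees with the transcript.
Step 8: x = (34*60 + 4) mod 64 = 60 — matches.
Every step is consistent.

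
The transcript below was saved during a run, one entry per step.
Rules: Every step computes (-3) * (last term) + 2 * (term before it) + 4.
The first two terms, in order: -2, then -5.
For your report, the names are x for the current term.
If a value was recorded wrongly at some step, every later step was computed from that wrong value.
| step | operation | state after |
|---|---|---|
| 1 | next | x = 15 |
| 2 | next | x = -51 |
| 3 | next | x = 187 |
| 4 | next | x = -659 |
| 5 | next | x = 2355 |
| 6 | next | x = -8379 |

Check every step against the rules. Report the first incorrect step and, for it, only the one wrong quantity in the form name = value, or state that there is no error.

no error

Recomputing the run from the initial state:
step 1: x = 15
step 2: x = -51
step 3: x = 187
step 4: x = -659
step 5: x = 2355
step 6: x = -8379
This matches the transcript at every step.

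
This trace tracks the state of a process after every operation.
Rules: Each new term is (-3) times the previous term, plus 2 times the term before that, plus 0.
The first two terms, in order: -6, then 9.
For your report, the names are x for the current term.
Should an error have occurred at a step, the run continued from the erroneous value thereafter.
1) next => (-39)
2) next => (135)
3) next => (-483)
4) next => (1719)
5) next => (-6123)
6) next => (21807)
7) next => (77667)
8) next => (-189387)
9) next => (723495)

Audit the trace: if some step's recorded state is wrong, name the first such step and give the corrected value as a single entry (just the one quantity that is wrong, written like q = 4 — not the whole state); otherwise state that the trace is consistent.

1. x = -3*(9) + (2)*(-6) + (0) = -39 (exactly as logged)
2. x = -3*(-39) + (2)*(9) + (0) = 135 (matches)
3. x = -3*(135) + (2)*(-39) + (0) = -483 (matches)
4. x = -3*(-483) + (2)*(135) + (0) = 1719 (exactly as logged)
5. x = -3*(1719) + (2)*(-483) + (0) = -6123 (same as recorded)
6. x = -3*(-6123) + (2)*(1719) + (0) = 21807 (same as recorded)
7. x = -3*(21807) + (2)*(-6123) + (0) = -77667 (not what was recorded)
Conclusion: step 7 carries the first error; the entry should be x = -77667.

step 7, x = -77667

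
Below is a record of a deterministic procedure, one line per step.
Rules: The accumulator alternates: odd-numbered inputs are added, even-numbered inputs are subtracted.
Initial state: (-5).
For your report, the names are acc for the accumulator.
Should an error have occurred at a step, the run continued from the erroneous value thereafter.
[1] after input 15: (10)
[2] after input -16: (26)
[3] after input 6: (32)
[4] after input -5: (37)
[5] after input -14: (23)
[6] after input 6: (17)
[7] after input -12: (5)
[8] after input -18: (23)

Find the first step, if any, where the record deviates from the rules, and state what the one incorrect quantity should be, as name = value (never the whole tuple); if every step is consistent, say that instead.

step 1: acc = -5 + 15 = 10 -> matches
step 2: acc = 10 - -16 = 26 -> verified
step 3: acc = 26 + 6 = 32 -> consistent with the record
step 4: acc = 32 - -5 = 37 -> verified
step 5: acc = 37 + -14 = 23 -> confirmed correct
step 6: acc = 23 - 6 = 17 -> consistent with the record
step 7: acc = 17 + -12 = 5 -> no discrepancy
step 8: acc = 5 - -18 = 23 -> consistent with the record
All steps check out; nothing to correct.

no error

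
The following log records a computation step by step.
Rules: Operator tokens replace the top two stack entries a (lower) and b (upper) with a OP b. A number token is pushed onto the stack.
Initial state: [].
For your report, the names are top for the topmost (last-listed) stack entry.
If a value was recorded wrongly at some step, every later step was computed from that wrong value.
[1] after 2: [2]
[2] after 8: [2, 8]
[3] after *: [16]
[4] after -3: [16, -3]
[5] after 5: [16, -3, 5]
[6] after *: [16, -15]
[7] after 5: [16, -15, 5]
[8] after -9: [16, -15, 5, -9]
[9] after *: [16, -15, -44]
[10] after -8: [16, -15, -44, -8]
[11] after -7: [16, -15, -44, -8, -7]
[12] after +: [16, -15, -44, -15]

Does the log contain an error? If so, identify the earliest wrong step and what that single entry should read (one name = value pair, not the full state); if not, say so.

step 9, top = -45

Step 1: push 2: top = 2 — confirmed correct.
Step 2: push 8: top = 8 — checks out.
Step 3: 2 * 8 = 16 — same as recorded.
Step 4: push -3: top = -3 — verified.
Step 5: push 5: top = 5 — in agreement.
Step 6: -3 * 5 = -15 — no discrepancy.
Step 7: push 5: top = 5 — confirmed correct.
Step 8: push -9: top = -9 — matches.
Step 9: 5 * -9 = -45 — the entry is off here.
Conclusion: step 9 carries the first error; the entry should be top = -45.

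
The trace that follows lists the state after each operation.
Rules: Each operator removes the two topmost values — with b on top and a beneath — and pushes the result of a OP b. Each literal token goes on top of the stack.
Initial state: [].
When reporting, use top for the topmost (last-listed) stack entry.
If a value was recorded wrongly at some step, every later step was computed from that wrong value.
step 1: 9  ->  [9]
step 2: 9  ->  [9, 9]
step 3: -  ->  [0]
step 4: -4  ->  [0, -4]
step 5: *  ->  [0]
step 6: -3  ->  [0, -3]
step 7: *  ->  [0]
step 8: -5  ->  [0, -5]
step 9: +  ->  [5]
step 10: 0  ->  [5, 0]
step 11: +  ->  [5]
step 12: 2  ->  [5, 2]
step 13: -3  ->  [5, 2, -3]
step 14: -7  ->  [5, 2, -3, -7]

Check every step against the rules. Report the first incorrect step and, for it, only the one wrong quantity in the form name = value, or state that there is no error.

Step 1: push 9: top = 9 — confirmed correct.
Step 2: push 9: top = 9 — consistent with the trace.
Step 3: 9 - 9 = 0 — matches.
Step 4: push -4: top = -4 — same as recorded.
Step 5: 0 * -4 = 0 — in agreement.
Step 6: push -3: top = -3 — confirmed correct.
Step 7: 0 * -3 = 0 — verified.
Step 8: push -5: top = -5 — agrees with the trace.
Step 9: 0 + -5 = -5 — a discrepancy with the trace.
The audit stops at step 9: the recorded entry is wrong and should be top = -5.

step 9, top = -5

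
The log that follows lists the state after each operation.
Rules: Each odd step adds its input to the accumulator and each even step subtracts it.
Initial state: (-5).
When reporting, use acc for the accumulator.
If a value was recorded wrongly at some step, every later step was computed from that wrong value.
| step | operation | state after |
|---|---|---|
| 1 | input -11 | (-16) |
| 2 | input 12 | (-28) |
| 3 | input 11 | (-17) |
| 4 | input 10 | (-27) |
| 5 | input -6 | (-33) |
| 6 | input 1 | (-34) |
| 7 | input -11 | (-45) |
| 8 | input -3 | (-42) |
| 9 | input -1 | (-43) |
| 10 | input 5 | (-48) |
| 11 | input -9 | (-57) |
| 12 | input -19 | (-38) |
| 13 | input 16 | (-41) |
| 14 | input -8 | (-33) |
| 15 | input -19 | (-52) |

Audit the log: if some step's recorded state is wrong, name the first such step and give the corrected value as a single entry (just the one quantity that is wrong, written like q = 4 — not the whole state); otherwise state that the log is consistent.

step 13, acc = -22

Step 1: acc = -5 + -11 = -16 — matches.
Step 2: acc = -16 - 12 = -28 — exactly as logged.
Step 3: acc = -28 + 11 = -17 — agrees with the log.
Step 4: acc = -17 - 10 = -27 — exactly as logged.
Step 5: acc = -27 + -6 = -33 — matches.
Step 6: acc = -33 - 1 = -34 — matches.
Step 7: acc = -34 + -11 = -45 — consistent with the log.
Step 8: acc = -45 - -3 = -42 — checks out.
Step 9: acc = -42 + -1 = -43 — matches.
Step 10: acc = -43 - 5 = -48 — no discrepancy.
Step 11: acc = -48 + -9 = -57 — exactly as logged.
Step 12: acc = -57 - -19 = -38 — consistent with the log.
Step 13: acc = -38 + 16 = -22 — not what was recorded.
First deviation found at step 13; the corrected entry is acc = -22.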